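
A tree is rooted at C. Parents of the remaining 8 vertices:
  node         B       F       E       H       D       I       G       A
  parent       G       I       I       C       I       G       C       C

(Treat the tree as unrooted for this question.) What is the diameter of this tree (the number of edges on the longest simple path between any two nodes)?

4

Starting from F, a farthest node is H at distance 4.
One longest path: F - I - G - C - H.
So the diameter is 4.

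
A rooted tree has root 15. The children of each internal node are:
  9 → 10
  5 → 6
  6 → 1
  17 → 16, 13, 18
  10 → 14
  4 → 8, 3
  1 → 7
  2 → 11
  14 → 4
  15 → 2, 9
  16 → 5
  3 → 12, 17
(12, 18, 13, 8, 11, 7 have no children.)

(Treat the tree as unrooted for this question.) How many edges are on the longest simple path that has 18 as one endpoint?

9

Distances from 18 peak at 9, attained at 11.
18 – 17 – 3 – 4 – 14 – 10 – 9 – 15 – 2 – 11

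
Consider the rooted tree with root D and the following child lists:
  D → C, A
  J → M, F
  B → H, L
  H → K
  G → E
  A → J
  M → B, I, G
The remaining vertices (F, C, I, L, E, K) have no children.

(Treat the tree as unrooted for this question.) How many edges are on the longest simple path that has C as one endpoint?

Distances from C peak at 7, attained at K.
C–D–A–J–M–B–H–K

7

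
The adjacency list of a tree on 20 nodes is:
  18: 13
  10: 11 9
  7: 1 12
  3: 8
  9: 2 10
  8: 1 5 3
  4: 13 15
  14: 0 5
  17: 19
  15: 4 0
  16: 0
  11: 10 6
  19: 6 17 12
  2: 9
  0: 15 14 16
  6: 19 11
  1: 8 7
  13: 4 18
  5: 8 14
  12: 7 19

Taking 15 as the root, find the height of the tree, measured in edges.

The longest root-to-leaf path is 15-0-14-5-8-1-7-12-19-6-11-10-9-2 (13 edges).

13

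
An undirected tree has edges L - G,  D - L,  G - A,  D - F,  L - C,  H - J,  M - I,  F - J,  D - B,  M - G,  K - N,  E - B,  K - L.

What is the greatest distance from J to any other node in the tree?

6

A farthest node from J is I.
The path J-F-D-L-G-M-I has 6 edges.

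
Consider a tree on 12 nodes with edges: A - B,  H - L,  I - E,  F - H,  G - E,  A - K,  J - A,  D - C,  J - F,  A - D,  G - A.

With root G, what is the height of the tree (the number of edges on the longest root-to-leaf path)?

5

The longest root-to-leaf path is G-A-J-F-H-L (5 edges).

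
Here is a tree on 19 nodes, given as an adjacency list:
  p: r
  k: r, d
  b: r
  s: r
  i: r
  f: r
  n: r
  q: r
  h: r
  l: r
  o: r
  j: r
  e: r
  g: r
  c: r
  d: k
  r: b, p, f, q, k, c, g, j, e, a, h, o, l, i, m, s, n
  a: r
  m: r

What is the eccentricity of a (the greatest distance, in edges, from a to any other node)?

The node farthest from a is d, via a – r – k – d — 3 edges.

3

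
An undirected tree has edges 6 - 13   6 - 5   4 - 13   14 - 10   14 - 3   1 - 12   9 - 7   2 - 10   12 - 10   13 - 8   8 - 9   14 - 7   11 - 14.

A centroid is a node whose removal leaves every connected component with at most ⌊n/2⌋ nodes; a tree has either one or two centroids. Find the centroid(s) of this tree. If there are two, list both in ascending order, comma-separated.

7, 14

If 14 is removed the pieces have sizes 7, 4, 1, 1, all ≤ ⌊14/2⌋ = 7.
Its neighbour 7 also leaves a largest component of size 7, so both are centroids.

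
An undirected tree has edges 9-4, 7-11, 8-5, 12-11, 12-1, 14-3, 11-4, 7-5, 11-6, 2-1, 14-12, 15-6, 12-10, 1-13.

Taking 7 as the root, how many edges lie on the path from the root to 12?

2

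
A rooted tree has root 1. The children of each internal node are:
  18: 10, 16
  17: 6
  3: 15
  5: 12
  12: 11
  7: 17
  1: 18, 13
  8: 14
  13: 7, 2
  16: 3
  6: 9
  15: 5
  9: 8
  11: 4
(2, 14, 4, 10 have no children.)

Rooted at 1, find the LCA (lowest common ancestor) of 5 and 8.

Path 5→root: 5 15 3 16 18 1; path 8→root: 8 9 6 17 7 13 1.
First common node: 1.

1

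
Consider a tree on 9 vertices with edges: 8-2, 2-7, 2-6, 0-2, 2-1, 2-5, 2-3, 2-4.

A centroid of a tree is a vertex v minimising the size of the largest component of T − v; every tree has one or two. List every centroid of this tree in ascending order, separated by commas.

Removing 2 splits the tree into components of sizes 1, 1, 1, 1, 1, 1, 1, 1; the largest is 1 ≤ ⌊9/2⌋ = 4.
No neighbour of 2 does as well, so 2 is the unique centroid.

2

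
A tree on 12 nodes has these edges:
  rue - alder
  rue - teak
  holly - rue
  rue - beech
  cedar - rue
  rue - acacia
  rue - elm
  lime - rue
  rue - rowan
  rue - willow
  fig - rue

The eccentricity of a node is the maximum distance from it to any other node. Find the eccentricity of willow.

A farthest node from willow is fig (alder, lime, holly, cedar, acacia, beech, elm, rowan, teak also at distance 2).
The path willow-rue-fig has 2 edges.

2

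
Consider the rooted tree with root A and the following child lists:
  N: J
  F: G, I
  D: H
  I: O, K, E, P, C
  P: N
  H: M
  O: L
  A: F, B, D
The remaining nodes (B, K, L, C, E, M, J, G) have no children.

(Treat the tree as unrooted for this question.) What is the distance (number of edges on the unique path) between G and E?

3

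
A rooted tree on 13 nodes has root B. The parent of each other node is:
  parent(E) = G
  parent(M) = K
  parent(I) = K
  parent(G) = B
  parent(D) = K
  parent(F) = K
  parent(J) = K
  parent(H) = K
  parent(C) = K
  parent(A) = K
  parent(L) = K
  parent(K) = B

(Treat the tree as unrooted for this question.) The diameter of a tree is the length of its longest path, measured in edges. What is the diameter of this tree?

BFS from E reaches F last, at distance 4; BFS from F confirms no node is farther.
Path: E–G–B–K–F.

4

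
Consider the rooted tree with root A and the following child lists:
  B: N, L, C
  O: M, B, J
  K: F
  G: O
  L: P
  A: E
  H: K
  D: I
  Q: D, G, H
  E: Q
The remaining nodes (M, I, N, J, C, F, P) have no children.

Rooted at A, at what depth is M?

5

Path from A to M: A–E–Q–G–O–M, which has 5 edges.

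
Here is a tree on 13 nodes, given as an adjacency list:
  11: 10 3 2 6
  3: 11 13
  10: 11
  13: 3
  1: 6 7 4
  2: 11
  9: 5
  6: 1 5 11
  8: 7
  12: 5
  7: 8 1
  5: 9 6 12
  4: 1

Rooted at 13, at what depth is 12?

Path from 13 to 12: 13–3–11–6–5–12, which has 5 edges.

5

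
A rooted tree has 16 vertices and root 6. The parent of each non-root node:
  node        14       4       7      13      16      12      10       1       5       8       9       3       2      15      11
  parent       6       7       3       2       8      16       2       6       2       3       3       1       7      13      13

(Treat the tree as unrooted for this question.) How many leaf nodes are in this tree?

8

The leaves are 4, 5, 9, 10, 11, 12, 14, 15.
That is 8 leaves.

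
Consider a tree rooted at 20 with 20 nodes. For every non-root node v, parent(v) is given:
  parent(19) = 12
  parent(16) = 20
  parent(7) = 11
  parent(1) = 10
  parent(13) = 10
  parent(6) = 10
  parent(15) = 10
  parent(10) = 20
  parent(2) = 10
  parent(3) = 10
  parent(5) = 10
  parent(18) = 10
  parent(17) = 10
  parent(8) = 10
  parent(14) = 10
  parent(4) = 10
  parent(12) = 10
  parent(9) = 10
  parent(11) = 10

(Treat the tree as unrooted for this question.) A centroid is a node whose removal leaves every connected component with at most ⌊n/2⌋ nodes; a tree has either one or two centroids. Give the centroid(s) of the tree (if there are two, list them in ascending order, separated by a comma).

10

Delete 10: the remaining components have sizes 2, 2, 2, 1, 1, 1, 1, 1, 1, 1, 1, 1, 1, 1, 1, 1. Max 2 ≤ 10, so 10 is a centroid.
Every other node leaves some component of size > 10, so the centroid is unique.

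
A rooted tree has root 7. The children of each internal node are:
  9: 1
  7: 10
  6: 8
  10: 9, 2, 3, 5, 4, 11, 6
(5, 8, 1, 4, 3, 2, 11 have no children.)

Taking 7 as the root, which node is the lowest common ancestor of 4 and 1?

4's ancestor chain is 4, 10, 7 and 1's is 1, 9, 10, 7; they first meet at 10.

10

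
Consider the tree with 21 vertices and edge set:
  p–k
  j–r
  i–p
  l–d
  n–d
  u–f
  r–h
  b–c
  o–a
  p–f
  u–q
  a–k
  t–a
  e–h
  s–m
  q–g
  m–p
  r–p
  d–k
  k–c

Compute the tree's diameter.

Starting from g, a farthest node is n at distance 7.
One longest path: g-q-u-f-p-k-d-n.
So the diameter is 7.

7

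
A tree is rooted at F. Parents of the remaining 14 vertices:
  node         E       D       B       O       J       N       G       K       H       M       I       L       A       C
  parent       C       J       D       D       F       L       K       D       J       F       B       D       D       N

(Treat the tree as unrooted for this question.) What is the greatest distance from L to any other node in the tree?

4

The node farthest from L is M, via L–D–J–F–M — 4 edges.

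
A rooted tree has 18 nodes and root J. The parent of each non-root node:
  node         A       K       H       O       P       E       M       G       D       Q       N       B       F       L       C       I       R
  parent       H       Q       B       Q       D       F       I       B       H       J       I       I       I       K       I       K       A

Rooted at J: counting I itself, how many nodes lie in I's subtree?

13

The subtree rooted at I contains: I, F, N, B, M, C, E, H, G, A, D, R, P — 13 nodes.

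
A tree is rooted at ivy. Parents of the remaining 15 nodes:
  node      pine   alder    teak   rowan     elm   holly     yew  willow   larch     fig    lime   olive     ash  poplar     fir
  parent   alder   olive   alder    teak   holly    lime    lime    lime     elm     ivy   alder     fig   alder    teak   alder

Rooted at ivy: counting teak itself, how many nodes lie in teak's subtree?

3

teak's subtree: {teak, rowan, poplar}, size 3.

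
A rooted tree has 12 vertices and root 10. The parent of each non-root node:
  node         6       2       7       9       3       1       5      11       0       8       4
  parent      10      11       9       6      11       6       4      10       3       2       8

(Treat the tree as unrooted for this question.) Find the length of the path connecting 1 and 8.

5

1 - 6 - 10 - 11 - 2 - 8: 5 edges.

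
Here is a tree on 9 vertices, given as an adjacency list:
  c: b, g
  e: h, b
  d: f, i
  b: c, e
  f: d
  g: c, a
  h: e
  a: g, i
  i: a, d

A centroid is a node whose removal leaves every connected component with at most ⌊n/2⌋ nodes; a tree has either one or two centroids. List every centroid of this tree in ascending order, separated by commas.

g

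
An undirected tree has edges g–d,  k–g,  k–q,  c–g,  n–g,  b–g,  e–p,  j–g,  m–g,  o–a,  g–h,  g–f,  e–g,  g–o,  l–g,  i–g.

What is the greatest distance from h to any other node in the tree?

The node farthest from h is p (a, q also at distance 3), via h-g-e-p — 3 edges.

3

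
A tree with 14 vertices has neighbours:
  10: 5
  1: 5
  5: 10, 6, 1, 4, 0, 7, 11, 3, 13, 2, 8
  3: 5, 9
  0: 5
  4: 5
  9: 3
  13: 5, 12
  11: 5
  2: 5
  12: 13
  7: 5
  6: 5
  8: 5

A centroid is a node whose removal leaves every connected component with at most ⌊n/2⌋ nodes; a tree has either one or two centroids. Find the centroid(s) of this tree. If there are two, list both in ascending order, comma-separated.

5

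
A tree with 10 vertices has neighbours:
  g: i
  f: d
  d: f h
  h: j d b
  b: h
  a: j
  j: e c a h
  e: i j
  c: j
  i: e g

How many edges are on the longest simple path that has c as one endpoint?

The node farthest from c is g (f also at distance 4), via c – j – e – i – g — 4 edges.

4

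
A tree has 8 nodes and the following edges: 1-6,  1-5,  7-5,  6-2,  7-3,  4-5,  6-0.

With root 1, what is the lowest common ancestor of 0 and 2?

6

Ancestors of 0 (toward the root): 0, 6, 1.
Ancestors of 2: 2, 6, 1.
The deepest node appearing in both lists is 6.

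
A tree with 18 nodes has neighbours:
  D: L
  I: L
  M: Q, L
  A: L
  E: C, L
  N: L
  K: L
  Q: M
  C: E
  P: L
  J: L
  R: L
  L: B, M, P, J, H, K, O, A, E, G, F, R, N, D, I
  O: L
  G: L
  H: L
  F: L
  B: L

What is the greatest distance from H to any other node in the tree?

3

The node farthest from H is Q (C also at distance 3), via H-L-M-Q — 3 edges.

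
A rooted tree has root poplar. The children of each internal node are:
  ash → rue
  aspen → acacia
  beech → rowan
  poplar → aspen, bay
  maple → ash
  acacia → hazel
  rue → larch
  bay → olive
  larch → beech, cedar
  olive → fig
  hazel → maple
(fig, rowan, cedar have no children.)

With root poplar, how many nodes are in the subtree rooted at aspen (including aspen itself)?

10

aspen's subtree: {aspen, acacia, hazel, maple, ash, rue, larch, cedar, beech, rowan}, size 10.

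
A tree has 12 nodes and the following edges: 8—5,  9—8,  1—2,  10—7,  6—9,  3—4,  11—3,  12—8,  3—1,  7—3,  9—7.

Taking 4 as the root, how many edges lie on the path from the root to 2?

3

Climbing from 2 to the root: 2 → 1 → 3 → 4. That's 3 steps.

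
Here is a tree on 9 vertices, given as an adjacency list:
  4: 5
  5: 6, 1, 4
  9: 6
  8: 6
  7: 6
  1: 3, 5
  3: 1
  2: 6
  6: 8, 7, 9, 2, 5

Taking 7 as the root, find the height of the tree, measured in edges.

A deepest node is 3, reached by 7 → 6 → 5 → 1 → 3.
That path has 4 edges, so the height is 4.

4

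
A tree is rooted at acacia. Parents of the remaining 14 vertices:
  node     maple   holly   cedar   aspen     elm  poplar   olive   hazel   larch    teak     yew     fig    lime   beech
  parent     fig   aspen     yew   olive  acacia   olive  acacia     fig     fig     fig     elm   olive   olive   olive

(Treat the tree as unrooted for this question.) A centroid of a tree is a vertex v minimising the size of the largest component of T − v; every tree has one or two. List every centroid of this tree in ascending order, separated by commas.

Removing olive splits the tree into components of sizes 5, 4, 2, 1, 1, 1; the largest is 5 ≤ ⌊15/2⌋ = 7.
No neighbour of olive does as well, so olive is the unique centroid.

olive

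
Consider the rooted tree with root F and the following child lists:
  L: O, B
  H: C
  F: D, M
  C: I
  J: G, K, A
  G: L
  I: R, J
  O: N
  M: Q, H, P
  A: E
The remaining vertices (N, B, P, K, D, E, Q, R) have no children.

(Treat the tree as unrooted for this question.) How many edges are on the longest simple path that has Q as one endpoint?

9

Distances from Q peak at 9, attained at N.
Q–M–H–C–I–J–G–L–O–N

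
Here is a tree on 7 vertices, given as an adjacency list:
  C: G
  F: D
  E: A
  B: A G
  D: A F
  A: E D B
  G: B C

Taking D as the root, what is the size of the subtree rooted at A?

5

A's subtree: {A, B, E, G, C}, size 5.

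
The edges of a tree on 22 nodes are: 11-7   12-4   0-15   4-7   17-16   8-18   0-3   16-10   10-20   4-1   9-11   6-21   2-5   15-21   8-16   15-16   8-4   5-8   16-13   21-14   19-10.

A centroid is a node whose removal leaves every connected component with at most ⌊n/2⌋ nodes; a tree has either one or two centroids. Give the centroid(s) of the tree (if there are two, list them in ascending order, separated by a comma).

If 16 is removed the pieces have sizes 10, 6, 3, 1, 1, all ≤ ⌊22/2⌋ = 11.
Every other node leaves some component of size > 11, so the centroid is unique.

16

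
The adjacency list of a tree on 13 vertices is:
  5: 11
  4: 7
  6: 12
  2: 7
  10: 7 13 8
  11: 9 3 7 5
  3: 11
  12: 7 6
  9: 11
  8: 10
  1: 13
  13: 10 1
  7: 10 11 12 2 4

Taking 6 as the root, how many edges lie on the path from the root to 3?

4

6–12–7–11–3 — 4 edges.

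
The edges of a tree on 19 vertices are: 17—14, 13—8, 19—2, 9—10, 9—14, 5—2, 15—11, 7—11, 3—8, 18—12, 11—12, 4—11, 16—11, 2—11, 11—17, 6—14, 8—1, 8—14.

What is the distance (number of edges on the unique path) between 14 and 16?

3

The path is 14 – 17 – 11 – 16, which has 3 edges.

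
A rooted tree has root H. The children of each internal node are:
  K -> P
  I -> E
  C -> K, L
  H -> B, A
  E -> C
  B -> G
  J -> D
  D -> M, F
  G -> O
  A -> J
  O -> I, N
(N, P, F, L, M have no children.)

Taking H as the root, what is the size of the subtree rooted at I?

6

Descendants of I (including itself): I, E, C, K, L, P. That's 6.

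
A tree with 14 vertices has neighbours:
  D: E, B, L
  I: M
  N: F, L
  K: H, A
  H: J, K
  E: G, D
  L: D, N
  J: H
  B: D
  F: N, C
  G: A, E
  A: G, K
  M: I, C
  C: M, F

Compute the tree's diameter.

12

A longest path is I-M-C-F-N-L-D-E-G-A-K-H-J, with 12 edges.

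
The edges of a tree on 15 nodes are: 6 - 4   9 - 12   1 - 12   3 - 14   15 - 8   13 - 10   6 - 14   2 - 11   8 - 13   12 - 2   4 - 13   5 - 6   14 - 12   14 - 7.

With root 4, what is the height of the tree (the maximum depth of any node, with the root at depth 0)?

11 sits deepest: 4 – 6 – 14 – 12 – 2 – 11 — 5 edges from the root.

5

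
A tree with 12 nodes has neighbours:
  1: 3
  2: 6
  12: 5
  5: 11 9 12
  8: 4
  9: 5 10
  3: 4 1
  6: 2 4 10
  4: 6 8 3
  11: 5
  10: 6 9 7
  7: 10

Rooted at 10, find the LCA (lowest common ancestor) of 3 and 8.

4

3's ancestor chain is 3, 4, 6, 10 and 8's is 8, 4, 6, 10; they first meet at 4.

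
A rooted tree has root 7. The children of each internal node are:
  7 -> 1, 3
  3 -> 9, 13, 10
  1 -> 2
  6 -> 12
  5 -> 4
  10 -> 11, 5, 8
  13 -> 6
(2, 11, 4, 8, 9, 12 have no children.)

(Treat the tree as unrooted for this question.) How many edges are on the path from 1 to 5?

4

The path is 1 – 7 – 3 – 10 – 5, which has 4 edges.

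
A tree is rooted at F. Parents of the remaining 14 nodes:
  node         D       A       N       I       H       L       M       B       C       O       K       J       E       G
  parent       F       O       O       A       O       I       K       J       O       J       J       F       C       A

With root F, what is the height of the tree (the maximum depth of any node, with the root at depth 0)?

The longest root-to-leaf path is F – J – O – A – I – L (5 edges).

5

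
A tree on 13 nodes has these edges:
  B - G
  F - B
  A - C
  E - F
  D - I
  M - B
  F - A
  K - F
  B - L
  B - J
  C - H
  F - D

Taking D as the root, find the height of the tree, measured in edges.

4

A deepest node is H, reached by D-F-A-C-H.
That path has 4 edges, so the height is 4.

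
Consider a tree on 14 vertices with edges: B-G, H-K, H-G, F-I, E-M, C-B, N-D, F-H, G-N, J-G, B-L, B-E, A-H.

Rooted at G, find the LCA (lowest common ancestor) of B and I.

B's ancestor chain is B, G and I's is I, F, H, G; they first meet at G.

G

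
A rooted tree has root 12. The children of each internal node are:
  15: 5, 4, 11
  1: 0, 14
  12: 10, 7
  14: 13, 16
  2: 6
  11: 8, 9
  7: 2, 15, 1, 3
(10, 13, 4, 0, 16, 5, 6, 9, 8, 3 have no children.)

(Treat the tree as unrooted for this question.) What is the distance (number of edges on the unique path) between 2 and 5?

3

The path is 2 - 7 - 15 - 5, which has 3 edges.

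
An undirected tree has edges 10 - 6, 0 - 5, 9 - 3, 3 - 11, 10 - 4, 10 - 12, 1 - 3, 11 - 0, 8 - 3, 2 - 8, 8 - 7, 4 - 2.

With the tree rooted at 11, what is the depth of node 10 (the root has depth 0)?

5

Path from 11 to 10: 11 – 3 – 8 – 2 – 4 – 10, which has 5 edges.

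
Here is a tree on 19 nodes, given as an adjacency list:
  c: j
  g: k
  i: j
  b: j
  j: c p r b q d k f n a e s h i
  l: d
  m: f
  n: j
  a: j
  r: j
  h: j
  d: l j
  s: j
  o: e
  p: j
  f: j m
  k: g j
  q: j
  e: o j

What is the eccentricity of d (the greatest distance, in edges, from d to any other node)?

Distances from d peak at 3, attained at o (g, m also at distance 3).
d-j-e-o

3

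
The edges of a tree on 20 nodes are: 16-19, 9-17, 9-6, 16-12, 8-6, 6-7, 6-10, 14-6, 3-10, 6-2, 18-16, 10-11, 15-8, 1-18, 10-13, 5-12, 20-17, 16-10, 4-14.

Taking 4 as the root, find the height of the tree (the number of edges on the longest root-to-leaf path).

6

1 sits deepest: 4 → 14 → 6 → 10 → 16 → 18 → 1 — 6 edges from the root.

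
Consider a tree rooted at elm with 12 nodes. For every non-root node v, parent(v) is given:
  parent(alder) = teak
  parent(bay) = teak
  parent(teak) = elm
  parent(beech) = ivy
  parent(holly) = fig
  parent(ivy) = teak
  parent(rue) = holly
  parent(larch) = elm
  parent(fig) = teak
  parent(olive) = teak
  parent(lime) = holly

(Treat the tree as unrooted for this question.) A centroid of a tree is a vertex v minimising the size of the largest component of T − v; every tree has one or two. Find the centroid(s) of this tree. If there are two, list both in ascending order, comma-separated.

teak

Removing teak splits the tree into components of sizes 4, 2, 2, 1, 1, 1; the largest is 4 ≤ ⌊12/2⌋ = 6.
Every other node leaves some component of size > 6, so the centroid is unique.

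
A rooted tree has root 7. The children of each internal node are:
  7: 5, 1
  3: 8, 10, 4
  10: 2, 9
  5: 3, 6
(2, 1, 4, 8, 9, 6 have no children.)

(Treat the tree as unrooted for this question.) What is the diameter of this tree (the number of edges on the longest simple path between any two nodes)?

A longest path is 1 – 7 – 5 – 3 – 10 – 9, with 5 edges.

5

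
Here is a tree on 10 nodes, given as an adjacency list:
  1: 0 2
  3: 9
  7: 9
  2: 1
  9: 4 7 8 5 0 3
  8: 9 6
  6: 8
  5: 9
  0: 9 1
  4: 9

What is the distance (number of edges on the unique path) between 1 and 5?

The path is 1 – 0 – 9 – 5, which has 3 edges.

3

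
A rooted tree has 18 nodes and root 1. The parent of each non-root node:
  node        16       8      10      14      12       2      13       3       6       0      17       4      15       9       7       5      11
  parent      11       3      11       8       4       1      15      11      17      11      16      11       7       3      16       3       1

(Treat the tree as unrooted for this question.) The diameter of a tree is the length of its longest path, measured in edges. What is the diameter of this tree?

BFS from 13 reaches 14 last, at distance 7; BFS from 14 confirms no node is farther.
Path: 13-15-7-16-11-3-8-14.

7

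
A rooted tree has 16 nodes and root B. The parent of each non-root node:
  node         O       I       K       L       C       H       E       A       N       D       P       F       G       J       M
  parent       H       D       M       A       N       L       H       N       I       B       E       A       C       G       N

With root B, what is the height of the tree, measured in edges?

8

P sits deepest: B-D-I-N-A-L-H-E-P — 8 edges from the root.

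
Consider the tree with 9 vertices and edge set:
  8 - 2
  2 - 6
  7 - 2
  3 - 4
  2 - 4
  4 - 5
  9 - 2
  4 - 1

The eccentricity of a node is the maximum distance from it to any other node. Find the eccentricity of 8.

The node farthest from 8 is 3 (1, 5 also at distance 3), via 8-2-4-3 — 3 edges.

3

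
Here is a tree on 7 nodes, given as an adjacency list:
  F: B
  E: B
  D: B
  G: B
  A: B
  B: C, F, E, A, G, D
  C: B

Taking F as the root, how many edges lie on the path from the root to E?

2

F → B → E — 2 edges.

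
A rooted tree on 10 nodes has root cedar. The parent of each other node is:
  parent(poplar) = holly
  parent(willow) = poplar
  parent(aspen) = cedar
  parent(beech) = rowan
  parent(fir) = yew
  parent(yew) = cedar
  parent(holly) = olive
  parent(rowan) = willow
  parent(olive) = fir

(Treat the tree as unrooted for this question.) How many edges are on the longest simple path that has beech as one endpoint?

The node farthest from beech is aspen, via beech-rowan-willow-poplar-holly-olive-fir-yew-cedar-aspen — 9 edges.

9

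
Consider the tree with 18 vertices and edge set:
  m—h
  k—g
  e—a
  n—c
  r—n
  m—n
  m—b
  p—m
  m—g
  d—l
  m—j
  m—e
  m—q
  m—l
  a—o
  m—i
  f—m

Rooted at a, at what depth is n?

Climbing from n to the root: n–m–e–a. That's 3 steps.

3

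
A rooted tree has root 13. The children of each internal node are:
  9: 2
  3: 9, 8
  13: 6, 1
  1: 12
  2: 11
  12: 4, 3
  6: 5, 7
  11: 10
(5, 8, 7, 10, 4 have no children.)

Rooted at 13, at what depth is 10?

Path from 13 to 10: 13 → 1 → 12 → 3 → 9 → 2 → 11 → 10, which has 7 edges.

7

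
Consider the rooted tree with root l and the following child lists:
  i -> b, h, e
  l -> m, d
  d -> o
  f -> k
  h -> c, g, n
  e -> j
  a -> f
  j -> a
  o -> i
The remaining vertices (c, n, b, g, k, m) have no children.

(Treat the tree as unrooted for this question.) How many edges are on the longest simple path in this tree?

9

Starting from m, a farthest node is k at distance 9.
One longest path: m-l-d-o-i-e-j-a-f-k.
So the diameter is 9.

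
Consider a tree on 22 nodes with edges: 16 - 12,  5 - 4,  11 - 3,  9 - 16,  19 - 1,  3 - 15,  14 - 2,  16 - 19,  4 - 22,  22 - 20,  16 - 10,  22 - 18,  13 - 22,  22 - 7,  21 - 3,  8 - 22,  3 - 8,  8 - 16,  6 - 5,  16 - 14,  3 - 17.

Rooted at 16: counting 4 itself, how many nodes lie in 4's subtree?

3

Descendants of 4 (including itself): 4, 5, 6. That's 3.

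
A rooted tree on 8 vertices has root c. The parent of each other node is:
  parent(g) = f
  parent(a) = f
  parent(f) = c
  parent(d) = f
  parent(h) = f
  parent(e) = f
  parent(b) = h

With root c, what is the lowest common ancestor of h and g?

Path h→root: h f c; path g→root: g f c.
First common node: f.

f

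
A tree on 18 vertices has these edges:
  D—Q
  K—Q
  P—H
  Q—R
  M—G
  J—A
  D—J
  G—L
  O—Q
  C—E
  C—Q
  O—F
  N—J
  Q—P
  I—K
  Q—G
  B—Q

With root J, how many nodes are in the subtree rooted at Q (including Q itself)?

Q's subtree: {Q, K, G, R, P, O, C, B, I, M, L, H, F, E}, size 14.

14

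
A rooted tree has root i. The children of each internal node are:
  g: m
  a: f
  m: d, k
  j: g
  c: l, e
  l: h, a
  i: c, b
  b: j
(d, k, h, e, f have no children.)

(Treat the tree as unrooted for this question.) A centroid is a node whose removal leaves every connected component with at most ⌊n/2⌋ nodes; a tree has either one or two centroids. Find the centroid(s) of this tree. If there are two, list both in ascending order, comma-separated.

i

If i is removed the pieces have sizes 6, 6, all ≤ ⌊13/2⌋ = 6.
No neighbour of i does as well, so i is the unique centroid.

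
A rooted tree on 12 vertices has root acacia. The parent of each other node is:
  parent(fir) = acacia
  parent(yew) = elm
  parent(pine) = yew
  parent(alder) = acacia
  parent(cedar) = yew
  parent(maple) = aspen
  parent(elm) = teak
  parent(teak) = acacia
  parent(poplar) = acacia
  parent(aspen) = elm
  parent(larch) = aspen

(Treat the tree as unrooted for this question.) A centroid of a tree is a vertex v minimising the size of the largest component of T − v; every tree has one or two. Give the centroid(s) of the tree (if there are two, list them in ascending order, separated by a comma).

If elm is removed the pieces have sizes 5, 3, 3, all ≤ ⌊12/2⌋ = 6.
Every other node leaves some component of size > 6, so the centroid is unique.

elm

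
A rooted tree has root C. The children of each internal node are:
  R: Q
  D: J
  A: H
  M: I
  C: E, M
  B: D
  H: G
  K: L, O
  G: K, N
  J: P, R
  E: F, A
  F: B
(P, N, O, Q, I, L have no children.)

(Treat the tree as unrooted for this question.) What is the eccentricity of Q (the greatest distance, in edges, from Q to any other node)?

The node farthest from Q is L (O also at distance 11), via Q–R–J–D–B–F–E–A–H–G–K–L — 11 edges.

11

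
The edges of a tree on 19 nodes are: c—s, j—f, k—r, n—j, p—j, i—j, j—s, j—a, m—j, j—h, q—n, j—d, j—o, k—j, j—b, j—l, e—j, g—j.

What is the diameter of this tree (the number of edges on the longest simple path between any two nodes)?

4

Starting from c, a farthest node is q at distance 4.
One longest path: c - s - j - n - q.
So the diameter is 4.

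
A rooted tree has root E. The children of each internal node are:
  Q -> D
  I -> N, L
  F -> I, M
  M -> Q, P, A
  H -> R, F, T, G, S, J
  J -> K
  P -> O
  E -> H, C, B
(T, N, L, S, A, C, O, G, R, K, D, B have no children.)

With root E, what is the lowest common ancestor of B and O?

E

B's ancestor chain is B, E and O's is O, P, M, F, H, E; they first meet at E.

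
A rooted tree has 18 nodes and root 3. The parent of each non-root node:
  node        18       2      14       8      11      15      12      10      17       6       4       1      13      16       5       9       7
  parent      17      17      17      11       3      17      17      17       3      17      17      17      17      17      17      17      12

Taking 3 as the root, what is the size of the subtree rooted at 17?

15

17's subtree: {17, 9, 6, 16, 5, 2, 4, 18, 10, 12, 14, 1, 13, 15, 7}, size 15.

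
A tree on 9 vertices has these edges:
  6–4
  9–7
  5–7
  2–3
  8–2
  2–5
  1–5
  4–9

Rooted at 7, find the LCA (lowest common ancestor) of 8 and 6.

7

Ancestors of 8 (toward the root): 8, 2, 5, 7.
Ancestors of 6: 6, 4, 9, 7.
The deepest node appearing in both lists is 7.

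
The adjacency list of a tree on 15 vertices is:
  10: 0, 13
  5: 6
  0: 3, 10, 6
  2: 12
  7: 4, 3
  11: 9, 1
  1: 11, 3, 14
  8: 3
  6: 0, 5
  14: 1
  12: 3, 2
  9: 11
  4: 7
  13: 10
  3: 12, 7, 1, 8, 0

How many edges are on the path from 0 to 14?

3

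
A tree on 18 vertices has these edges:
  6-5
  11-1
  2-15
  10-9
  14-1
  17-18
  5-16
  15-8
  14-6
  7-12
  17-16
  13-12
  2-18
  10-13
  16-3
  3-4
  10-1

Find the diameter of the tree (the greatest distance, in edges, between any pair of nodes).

Starting from 7, a farthest node is 8 at distance 13.
One longest path: 7 - 12 - 13 - 10 - 1 - 14 - 6 - 5 - 16 - 17 - 18 - 2 - 15 - 8.
So the diameter is 13.

13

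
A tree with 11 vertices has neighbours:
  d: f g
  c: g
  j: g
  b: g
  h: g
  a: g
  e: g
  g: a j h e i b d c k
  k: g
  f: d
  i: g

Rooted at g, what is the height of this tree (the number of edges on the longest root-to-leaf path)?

2

f sits deepest: g → d → f — 2 edges from the root.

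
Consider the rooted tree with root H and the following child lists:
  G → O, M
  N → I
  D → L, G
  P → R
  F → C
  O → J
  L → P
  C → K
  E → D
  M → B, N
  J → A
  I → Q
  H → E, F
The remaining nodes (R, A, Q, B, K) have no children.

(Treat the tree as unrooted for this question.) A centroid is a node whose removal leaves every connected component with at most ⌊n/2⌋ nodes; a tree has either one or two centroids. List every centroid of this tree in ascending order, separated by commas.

D, G

Delete G: the remaining components have sizes 9, 5, 3. Max 9 ≤ 9, so G is a centroid.
Its neighbour D also leaves a largest component of size 9, so both are centroids.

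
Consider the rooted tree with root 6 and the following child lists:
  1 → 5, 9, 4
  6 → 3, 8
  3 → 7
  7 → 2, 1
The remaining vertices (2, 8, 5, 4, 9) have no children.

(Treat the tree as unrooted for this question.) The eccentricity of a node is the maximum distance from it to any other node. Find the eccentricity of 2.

The node farthest from 2 is 8, via 2 – 7 – 3 – 6 – 8 — 4 edges.

4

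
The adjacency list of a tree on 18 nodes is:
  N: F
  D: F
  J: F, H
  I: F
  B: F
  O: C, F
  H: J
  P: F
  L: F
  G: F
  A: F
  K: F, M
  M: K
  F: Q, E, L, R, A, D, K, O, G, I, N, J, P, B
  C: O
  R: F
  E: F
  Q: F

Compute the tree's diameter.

Starting from M, a farthest node is C at distance 4.
One longest path: M – K – F – O – C.
So the diameter is 4.

4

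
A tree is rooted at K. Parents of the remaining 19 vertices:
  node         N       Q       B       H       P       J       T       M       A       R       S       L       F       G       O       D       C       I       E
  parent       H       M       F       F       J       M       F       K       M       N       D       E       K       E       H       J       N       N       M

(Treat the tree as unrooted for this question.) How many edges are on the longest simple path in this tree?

A longest path is S-D-J-M-K-F-H-N-R, with 8 edges.

8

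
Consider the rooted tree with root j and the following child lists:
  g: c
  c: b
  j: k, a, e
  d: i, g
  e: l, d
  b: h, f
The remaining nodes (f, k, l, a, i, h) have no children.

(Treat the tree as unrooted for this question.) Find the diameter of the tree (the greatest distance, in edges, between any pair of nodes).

A longest path is k - j - e - d - g - c - b - f, with 7 edges.

7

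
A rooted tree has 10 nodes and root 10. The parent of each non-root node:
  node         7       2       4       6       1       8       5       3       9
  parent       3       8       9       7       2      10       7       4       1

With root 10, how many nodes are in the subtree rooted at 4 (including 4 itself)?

Descendants of 4 (including itself): 4, 3, 7, 5, 6. That's 5.

5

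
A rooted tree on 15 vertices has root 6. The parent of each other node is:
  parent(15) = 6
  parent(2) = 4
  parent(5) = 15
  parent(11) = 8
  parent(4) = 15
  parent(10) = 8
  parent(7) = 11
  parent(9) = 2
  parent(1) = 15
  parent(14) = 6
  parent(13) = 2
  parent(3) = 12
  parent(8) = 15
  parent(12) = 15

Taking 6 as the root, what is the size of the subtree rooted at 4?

Descendants of 4 (including itself): 4, 2, 13, 9. That's 4.

4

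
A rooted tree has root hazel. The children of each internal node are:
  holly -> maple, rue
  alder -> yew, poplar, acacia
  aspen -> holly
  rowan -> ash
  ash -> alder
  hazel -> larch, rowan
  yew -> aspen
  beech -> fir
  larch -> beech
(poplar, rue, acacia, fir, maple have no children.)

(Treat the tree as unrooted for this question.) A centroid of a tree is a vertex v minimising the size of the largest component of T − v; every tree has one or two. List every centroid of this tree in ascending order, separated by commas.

alder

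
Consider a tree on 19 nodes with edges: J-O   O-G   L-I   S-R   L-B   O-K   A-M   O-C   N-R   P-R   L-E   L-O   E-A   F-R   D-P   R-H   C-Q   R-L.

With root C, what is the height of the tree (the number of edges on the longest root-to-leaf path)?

The longest root-to-leaf path is C → O → L → E → A → M (5 edges).

5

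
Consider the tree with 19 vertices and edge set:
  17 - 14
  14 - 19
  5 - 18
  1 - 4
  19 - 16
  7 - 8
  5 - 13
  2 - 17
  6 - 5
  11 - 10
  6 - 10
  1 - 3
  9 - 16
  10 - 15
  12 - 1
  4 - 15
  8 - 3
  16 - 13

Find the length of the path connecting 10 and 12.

Walking from 10: 10 – 15 – 4 – 1 – 12. Length 4.

4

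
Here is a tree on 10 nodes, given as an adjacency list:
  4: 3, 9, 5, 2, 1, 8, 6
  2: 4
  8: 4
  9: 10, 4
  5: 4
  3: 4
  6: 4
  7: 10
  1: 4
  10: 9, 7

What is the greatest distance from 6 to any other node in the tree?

Distances from 6 peak at 4, attained at 7.
6 – 4 – 9 – 10 – 7

4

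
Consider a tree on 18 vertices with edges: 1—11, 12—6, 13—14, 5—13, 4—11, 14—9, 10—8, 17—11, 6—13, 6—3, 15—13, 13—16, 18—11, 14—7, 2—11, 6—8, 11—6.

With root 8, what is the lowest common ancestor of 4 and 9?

4's ancestor chain is 4, 11, 6, 8 and 9's is 9, 14, 13, 6, 8; they first meet at 6.

6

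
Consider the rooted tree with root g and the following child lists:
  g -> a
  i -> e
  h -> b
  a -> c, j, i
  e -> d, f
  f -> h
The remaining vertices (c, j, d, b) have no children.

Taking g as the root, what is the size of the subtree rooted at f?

3

The subtree rooted at f contains: f, h, b — 3 nodes.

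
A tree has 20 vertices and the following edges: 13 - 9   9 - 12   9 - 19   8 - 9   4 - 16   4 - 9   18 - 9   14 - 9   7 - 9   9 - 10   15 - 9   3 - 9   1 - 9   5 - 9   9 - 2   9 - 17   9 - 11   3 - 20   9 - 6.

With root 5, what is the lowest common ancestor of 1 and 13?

9

1's ancestor chain is 1, 9, 5 and 13's is 13, 9, 5; they first meet at 9.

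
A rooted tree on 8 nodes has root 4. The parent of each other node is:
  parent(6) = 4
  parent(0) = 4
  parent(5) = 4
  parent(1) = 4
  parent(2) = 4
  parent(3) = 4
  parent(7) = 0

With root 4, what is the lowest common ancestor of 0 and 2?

Path 0→root: 0 4; path 2→root: 2 4.
First common node: 4.

4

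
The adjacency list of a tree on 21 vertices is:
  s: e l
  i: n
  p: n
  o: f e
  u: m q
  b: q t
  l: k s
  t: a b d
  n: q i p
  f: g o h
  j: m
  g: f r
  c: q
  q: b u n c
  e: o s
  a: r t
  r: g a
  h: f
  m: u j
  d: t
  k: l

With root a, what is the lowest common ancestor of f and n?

Path f→root: f g r a; path n→root: n q b t a.
First common node: a.

a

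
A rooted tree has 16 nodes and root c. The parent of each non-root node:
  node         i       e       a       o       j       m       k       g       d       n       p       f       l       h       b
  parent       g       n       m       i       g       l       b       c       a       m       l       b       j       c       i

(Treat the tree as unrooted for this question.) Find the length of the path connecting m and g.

3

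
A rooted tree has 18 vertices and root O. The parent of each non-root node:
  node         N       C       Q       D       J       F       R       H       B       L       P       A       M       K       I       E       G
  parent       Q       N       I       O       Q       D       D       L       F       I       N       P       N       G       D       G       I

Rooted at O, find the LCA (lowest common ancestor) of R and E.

D

R's ancestor chain is R, D, O and E's is E, G, I, D, O; they first meet at D.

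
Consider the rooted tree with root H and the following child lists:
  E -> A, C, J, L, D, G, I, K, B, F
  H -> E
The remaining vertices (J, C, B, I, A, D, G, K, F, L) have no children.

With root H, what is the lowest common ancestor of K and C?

E

Ancestors of K (toward the root): K, E, H.
Ancestors of C: C, E, H.
The deepest node appearing in both lists is E.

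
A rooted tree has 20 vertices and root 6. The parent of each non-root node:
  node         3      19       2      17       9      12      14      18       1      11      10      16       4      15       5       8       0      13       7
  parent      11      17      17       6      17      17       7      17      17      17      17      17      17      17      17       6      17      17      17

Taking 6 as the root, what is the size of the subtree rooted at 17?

18

The subtree rooted at 17 contains: 17, 10, 13, 5, 18, 1, 0, 9, 19, 7, 11, 4, 15, 16, 12, 2, 14, 3 — 18 nodes.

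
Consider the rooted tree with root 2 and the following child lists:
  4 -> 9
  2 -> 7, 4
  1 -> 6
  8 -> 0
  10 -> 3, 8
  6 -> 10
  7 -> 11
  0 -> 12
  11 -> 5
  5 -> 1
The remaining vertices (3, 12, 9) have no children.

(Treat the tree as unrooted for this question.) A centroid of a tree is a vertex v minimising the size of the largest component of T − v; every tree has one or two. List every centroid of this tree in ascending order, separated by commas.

1

Delete 1: the remaining components have sizes 6, 6. Max 6 ≤ 6, so 1 is a centroid.
No neighbour of 1 does as well, so 1 is the unique centroid.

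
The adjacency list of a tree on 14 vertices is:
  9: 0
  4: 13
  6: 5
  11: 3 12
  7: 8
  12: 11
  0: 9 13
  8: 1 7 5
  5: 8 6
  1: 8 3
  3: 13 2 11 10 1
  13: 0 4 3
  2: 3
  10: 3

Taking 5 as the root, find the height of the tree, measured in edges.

6

9 sits deepest: 5–8–1–3–13–0–9 — 6 edges from the root.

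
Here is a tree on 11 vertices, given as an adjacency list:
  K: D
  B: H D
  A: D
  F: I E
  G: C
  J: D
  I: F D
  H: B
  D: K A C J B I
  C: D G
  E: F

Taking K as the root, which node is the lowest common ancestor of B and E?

D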